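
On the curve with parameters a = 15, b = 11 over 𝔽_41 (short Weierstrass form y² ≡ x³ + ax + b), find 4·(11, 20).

(3, 40)

Write Q = (11, 20).
Double-and-add on 4 = (100)₂. Start with Q = (11, 20) for the leading 1-bit.
double: tangent at (11, 20): λ = (3·11² + 15)/(2·20) ≡ 9/40. 40⁻¹ ≡ 40 (mod 41) since 40·40 = 1600 ≡ 1, so λ ≡ 9·40 ≡ 32.
  x = λ² - 11 - 11 = 1024 - 22 ≡ 18; y = λ·(11 - 18) - 20 ≡ 2. → (18, 2)
double: tangent at (18, 2): λ = (3·18² + 15)/(2·2) ≡ 3/4. 4⁻¹ ≡ 31 (mod 41) since 4·31 = 124 ≡ 1, so λ ≡ 3·31 ≡ 11.
  x = λ² - 18 - 18 = 121 - 36 ≡ 3; y = λ·(18 - 3) - 2 ≡ 40. → (3, 40)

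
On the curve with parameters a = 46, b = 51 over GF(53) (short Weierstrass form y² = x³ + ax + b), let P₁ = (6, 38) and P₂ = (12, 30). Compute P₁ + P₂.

(6, 38) + (12, 30). λ = (30 - 38)/(12 - 6) ≡ 45/6 mod 53. 6⁻¹ ≡ 9 (mod 53), so λ ≡ 34.
  x = λ² - 6 - 12 = 1156 - 18 ≡ 25; y = λ·(6 - 25) - 38 ≡ 5. → (25, 5)

(25, 5)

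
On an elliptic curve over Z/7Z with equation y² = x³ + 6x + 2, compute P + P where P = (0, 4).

(1, 4)

tangent at (0, 4): λ = (3·0² + 6)/(2·4) ≡ 6/1. 1⁻¹ ≡ 1 (mod 7) since 1·1 = 1 ≡ 1, so λ ≡ 6·1 ≡ 6.
  x = λ² - 0 - 0 = 36 - 0 ≡ 1; y = λ·(0 - 1) - 4 ≡ 4. → (1, 4)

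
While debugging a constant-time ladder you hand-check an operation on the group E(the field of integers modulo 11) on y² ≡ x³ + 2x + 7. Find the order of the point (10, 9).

7

2P: tangent at (10, 9): λ = (3·10² + 2)/(2·9) ≡ 5/7. 7⁻¹ ≡ 8 (mod 11) since 7·8 = 56 ≡ 1, so λ ≡ 5·8 ≡ 7.
  x = λ² - 10 - 10 = 49 - 20 ≡ 7; y = λ·(10 - 7) - 9 ≡ 1. → (7, 1)
3P: (7, 1) + (10, 9). λ = (9 - 1)/(10 - 7) ≡ 8/3 mod 11. 3⁻¹ ≡ 4 (mod 11), so λ ≡ 10.
  x = λ² - 7 - 10 = 100 - 17 ≡ 6; y = λ·(7 - 6) - 1 ≡ 9. → (6, 9)
4P: (6, 9) + (10, 9). λ = (9 - 9)/(10 - 6) ≡ 0/4 mod 11. 4⁻¹ ≡ 3 (mod 11) since 4·3 = 12 ≡ 1, so λ ≡ 0.
  x = λ² - 6 - 10 = 0 - 16 ≡ 6; y = λ·(6 - 6) - 9 ≡ 2. → (6, 2)
5P: (6, 2) + (10, 9). λ = (9 - 2)/(10 - 6) ≡ 7/4 mod 11. 4⁻¹ ≡ 3 (mod 11) since 4·3 = 12 ≡ 1, so λ ≡ 10.
  x = λ² - 6 - 10 = 100 - 16 ≡ 7; y = λ·(6 - 7) - 2 ≡ 10. → (7, 10)
6P: (7, 10) + (10, 9). λ = (9 - 10)/(10 - 7) ≡ 10/3 mod 11. 3⁻¹ ≡ 4 (mod 11), so λ ≡ 7.
  x = λ² - 7 - 10 = 49 - 17 ≡ 10; y = λ·(7 - 10) - 10 ≡ 2. → (10, 2)
7P: (10, 2) + (10, 9): same x and y₁ ≡ -y₂, so the sum is the point at infinity.
7P = the point at infinity, so the order is 7.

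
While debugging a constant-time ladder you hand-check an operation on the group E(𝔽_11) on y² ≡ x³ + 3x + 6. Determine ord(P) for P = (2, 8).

2P: tangent at (2, 8): λ = (3·2² + 3)/(2·8) ≡ 4/5. 5⁻¹ ≡ 9 (mod 11), so λ ≡ 4·9 ≡ 3.
  x = λ² - 2 - 2 = 9 - 4 ≡ 5; y = λ·(2 - 5) - 8 ≡ 5. → (5, 5)
3P: (5, 5) + (2, 8). λ = (8 - 5)/(2 - 5) ≡ 3/8 mod 11. 8⁻¹ ≡ 7 (mod 11) since 8·7 = 56 ≡ 1, so λ ≡ 10.
  x = λ² - 5 - 2 = 100 - 7 ≡ 5; y = λ·(5 - 5) - 5 ≡ 6. → (5, 6)
4P: (5, 6) + (2, 8). λ = (8 - 6)/(2 - 5) ≡ 2/8 mod 11. 8⁻¹ ≡ 7 (mod 11), so λ ≡ 3.
  x = λ² - 5 - 2 = 9 - 7 ≡ 2; y = λ·(5 - 2) - 6 ≡ 3. → (2, 3)
5P: (2, 3) + (2, 8): same x and y₁ ≡ -y₂, so the sum is O.
5P = O, so the order is 5.

5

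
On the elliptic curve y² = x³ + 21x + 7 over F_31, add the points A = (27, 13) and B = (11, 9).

(27, 13) + (11, 9). λ = (9 - 13)/(11 - 27) ≡ 27/15 mod 31. 15⁻¹ ≡ 29 (mod 31) since 15·29 = 435 ≡ 1, so λ ≡ 8.
  x = λ² - 27 - 11 = 64 - 38 ≡ 26; y = λ·(27 - 26) - 13 ≡ 26. → (26, 26)

(26, 26)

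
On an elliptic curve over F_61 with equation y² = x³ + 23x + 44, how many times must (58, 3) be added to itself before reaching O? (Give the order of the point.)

2P: tangent at (58, 3): λ = (3·58² + 23)/(2·3) ≡ 50/6. 6⁻¹ ≡ 51 (mod 61), so λ ≡ 50·51 ≡ 49.
  x = λ² - 58 - 58 = 2401 - 116 ≡ 28; y = λ·(58 - 28) - 3 ≡ 3. → (28, 3)
3P: (28, 3) + (58, 3). λ = (3 - 3)/(58 - 28) ≡ 0/30 mod 61. 30⁻¹ ≡ 59 (mod 61) since 30·59 = 1770 ≡ 1, so λ ≡ 0.
  x = λ² - 28 - 58 = 0 - 86 ≡ 36; y = λ·(28 - 36) - 3 ≡ 58. → (36, 58)
4P: (36, 58) + (58, 3). λ = (3 - 58)/(58 - 36) ≡ 6/22 mod 61. 22⁻¹ ≡ 25 (mod 61), so λ ≡ 28.
  x = λ² - 36 - 58 = 784 - 94 ≡ 19; y = λ·(36 - 19) - 58 ≡ 52. → (19, 52)
5P: (19, 52) + (58, 3). λ = (3 - 52)/(58 - 19) ≡ 12/39 mod 61. 39⁻¹ ≡ 36 (mod 61) since 39·36 = 1404 ≡ 1, so λ ≡ 5.
  x = λ² - 19 - 58 = 25 - 77 ≡ 9; y = λ·(19 - 9) - 52 ≡ 59. → (9, 59)
6P: (9, 59) + (58, 3). λ = (3 - 59)/(58 - 9) ≡ 5/49 mod 61. 49⁻¹ ≡ 5 (mod 61) since 49·5 = 245 ≡ 1, so λ ≡ 25.
  x = λ² - 9 - 58 = 625 - 67 ≡ 9; y = λ·(9 - 9) - 59 ≡ 2. → (9, 2)
7P: (9, 2) + (58, 3). λ = (3 - 2)/(58 - 9) ≡ 1/49 mod 61. 49⁻¹ ≡ 5 (mod 61), so λ ≡ 5.
  x = λ² - 9 - 58 = 25 - 67 ≡ 19; y = λ·(9 - 19) - 2 ≡ 9. → (19, 9)
8P: (19, 9) + (58, 3). λ = (3 - 9)/(58 - 19) ≡ 55/39 mod 61. 39⁻¹ ≡ 36 (mod 61), so λ ≡ 28.
  x = λ² - 19 - 58 = 784 - 77 ≡ 36; y = λ·(19 - 36) - 9 ≡ 3. → (36, 3)
9P: (36, 3) + (58, 3). λ = (3 - 3)/(58 - 36) ≡ 0/22 mod 61. 22⁻¹ ≡ 25 (mod 61), so λ ≡ 0.
  x = λ² - 36 - 58 = 0 - 94 ≡ 28; y = λ·(36 - 28) - 3 ≡ 58. → (28, 58)
10P: (28, 58) + (58, 3). λ = (3 - 58)/(58 - 28) ≡ 6/30 mod 61. 30⁻¹ ≡ 59 (mod 61) since 30·59 = 1770 ≡ 1, so λ ≡ 49.
  x = λ² - 28 - 58 = 2401 - 86 ≡ 58; y = λ·(28 - 58) - 58 ≡ 58. → (58, 58)
11P: (58, 58) + (58, 3): same x and y₁ ≡ -y₂, so the sum is O.
11P = O, so the order is 11.

11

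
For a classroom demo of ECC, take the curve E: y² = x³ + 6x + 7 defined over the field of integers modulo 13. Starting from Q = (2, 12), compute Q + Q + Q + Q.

Double-and-add on 4 = (100)₂. Start with Q = (2, 12) for the leading 1-bit.
double: tangent at (2, 12): λ = (3·2² + 6)/(2·12) ≡ 5/11. 11⁻¹ ≡ 6 (mod 13), so λ ≡ 5·6 ≡ 4.
  x = λ² - 2 - 2 = 16 - 4 ≡ 12; y = λ·(2 - 12) - 12 ≡ 0. → (12, 0)
double: (12, 0) + (12, 0): same x and y₁ ≡ -y₂, so the sum is 𝒪.

O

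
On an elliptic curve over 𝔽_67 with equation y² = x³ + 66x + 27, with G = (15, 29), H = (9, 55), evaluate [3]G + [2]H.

(15, 29)

First 3G:
Repeated addition: build up to 3G.
2G: tangent at (15, 29): λ = (3·15² + 66)/(2·29) ≡ 4/58. 58⁻¹ ≡ 52 (mod 67), so λ ≡ 4·52 ≡ 7.
  x = λ² - 15 - 15 = 49 - 30 ≡ 19; y = λ·(15 - 19) - 29 ≡ 10. → (19, 10)
3G: (19, 10) + (15, 29). λ = (29 - 10)/(15 - 19) ≡ 19/63 mod 67. 63⁻¹ ≡ 50 (mod 67), so λ ≡ 12.
  x = λ² - 19 - 15 = 144 - 34 ≡ 43; y = λ·(19 - 43) - 10 ≡ 37. → (43, 37)
3G = (43, 37).
Next 2H:
Repeated addition: build up to 2H.
2H: tangent at (9, 55): λ = (3·9² + 66)/(2·55) ≡ 41/43. 43⁻¹ ≡ 53 (mod 67) since 43·53 = 2279 ≡ 1, so λ ≡ 41·53 ≡ 29.
  x = λ² - 9 - 9 = 841 - 18 ≡ 19; y = λ·(9 - 19) - 55 ≡ 57. → (19, 57)
2H = (19, 57).
Finally 3G + 2H:
(43, 37) + (19, 57). λ = (57 - 37)/(19 - 43) ≡ 20/43 mod 67. 43⁻¹ ≡ 53 (mod 67) since 43·53 = 2279 ≡ 1, so λ ≡ 55.
  x = λ² - 43 - 19 = 3025 - 62 ≡ 15; y = λ·(43 - 15) - 37 ≡ 29. → (15, 29)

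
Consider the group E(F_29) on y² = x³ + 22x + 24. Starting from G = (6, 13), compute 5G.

(27, 1)

Double-and-add on 5 = (101)₂. Start with G = (6, 13) for the leading 1-bit.
double: tangent at (6, 13): λ = (3·6² + 22)/(2·13) ≡ 14/26. 26⁻¹ ≡ 19 (mod 29) since 26·19 = 494 ≡ 1, so λ ≡ 14·19 ≡ 5.
  x = λ² - 6 - 6 = 25 - 12 ≡ 13; y = λ·(6 - 13) - 13 ≡ 10. → (13, 10)
double: tangent at (13, 10): λ = (3·13² + 22)/(2·10) ≡ 7/20. 20⁻¹ ≡ 16 (mod 29), so λ ≡ 7·16 ≡ 25.
  x = λ² - 13 - 13 = 625 - 26 ≡ 19; y = λ·(13 - 19) - 10 ≡ 14. → (19, 14)
add G: (19, 14) + (6, 13). λ = (13 - 14)/(6 - 19) ≡ 28/16 mod 29. 16⁻¹ ≡ 20 (mod 29), so λ ≡ 9.
  x = λ² - 19 - 6 = 81 - 25 ≡ 27; y = λ·(19 - 27) - 14 ≡ 1. → (27, 1)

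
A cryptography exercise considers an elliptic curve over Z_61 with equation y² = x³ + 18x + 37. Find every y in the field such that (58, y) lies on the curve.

none

x³ + 18x + 37 = 196193 ≡ 17 (mod 61).
17 is a non-residue mod 61; no y exists.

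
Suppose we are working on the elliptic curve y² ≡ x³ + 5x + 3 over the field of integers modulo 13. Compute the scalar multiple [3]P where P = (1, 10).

(9, 6)

Repeated addition: build up to 3P.
2P: tangent at (1, 10): λ = (3·1² + 5)/(2·10) ≡ 8/7. 7⁻¹ ≡ 2 (mod 13), so λ ≡ 8·2 ≡ 3.
  x = λ² - 1 - 1 = 9 - 2 ≡ 7; y = λ·(1 - 7) - 10 ≡ 11. → (7, 11)
3P: (7, 11) + (1, 10). λ = (10 - 11)/(1 - 7) ≡ 12/7 mod 13. 7⁻¹ ≡ 2 (mod 13), so λ ≡ 11.
  x = λ² - 7 - 1 = 121 - 8 ≡ 9; y = λ·(7 - 9) - 11 ≡ 6. → (9, 6)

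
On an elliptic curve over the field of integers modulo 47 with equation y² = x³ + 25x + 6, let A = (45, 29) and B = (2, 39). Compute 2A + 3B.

(22, 21)

First 2A:
Repeated addition: build up to 2A.
2A: tangent at (45, 29): λ = (3·45² + 25)/(2·29) ≡ 37/11. 11⁻¹ ≡ 30 (mod 47), so λ ≡ 37·30 ≡ 29.
  x = λ² - 45 - 45 = 841 - 90 ≡ 46; y = λ·(45 - 46) - 29 ≡ 36. → (46, 36)
2A = (46, 36).
Next 3B:
Repeated addition: build up to 3B.
2B: tangent at (2, 39): λ = (3·2² + 25)/(2·39) ≡ 37/31. 31⁻¹ ≡ 44 (mod 47), so λ ≡ 37·44 ≡ 30.
  x = λ² - 2 - 2 = 900 - 4 ≡ 3; y = λ·(2 - 3) - 39 ≡ 25. → (3, 25)
3B: (3, 25) + (2, 39). λ = (39 - 25)/(2 - 3) ≡ 14/46 mod 47. 46⁻¹ ≡ 46 (mod 47), so λ ≡ 33.
  x = λ² - 3 - 2 = 1089 - 5 ≡ 3; y = λ·(3 - 3) - 25 ≡ 22. → (3, 22)
3B = (3, 22).
Finally 2A + 3B:
(46, 36) + (3, 22). λ = (22 - 36)/(3 - 46) ≡ 33/4 mod 47. 4⁻¹ ≡ 12 (mod 47) since 4·12 = 48 ≡ 1, so λ ≡ 20.
  x = λ² - 46 - 3 = 400 - 49 ≡ 22; y = λ·(46 - 22) - 36 ≡ 21. → (22, 21)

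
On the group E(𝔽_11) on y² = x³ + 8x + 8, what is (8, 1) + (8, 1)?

tangent at (8, 1): λ = (3·8² + 8)/(2·1) ≡ 2/2. 2⁻¹ ≡ 6 (mod 11) since 2·6 = 12 ≡ 1, so λ ≡ 2·6 ≡ 1.
  x = λ² - 8 - 8 = 1 - 16 ≡ 7; y = λ·(8 - 7) - 1 ≡ 0. → (7, 0)

(7, 0)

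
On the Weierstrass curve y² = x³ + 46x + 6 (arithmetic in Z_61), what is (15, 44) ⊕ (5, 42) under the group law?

(15, 44) + (5, 42). λ = (42 - 44)/(5 - 15) ≡ 59/51 mod 61. 51⁻¹ ≡ 6 (mod 61), so λ ≡ 49.
  x = λ² - 15 - 5 = 2401 - 20 ≡ 2; y = λ·(15 - 2) - 44 ≡ 44. → (2, 44)

(2, 44)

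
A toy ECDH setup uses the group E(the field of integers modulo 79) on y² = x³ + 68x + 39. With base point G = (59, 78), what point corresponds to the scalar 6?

(18, 71)

Repeated addition: build up to 6G.
2G: tangent at (59, 78): λ = (3·59² + 68)/(2·78) ≡ 4/77. 77⁻¹ ≡ 39 (mod 79), so λ ≡ 4·39 ≡ 77.
  x = λ² - 59 - 59 = 5929 - 118 ≡ 44; y = λ·(59 - 44) - 78 ≡ 50. → (44, 50)
3G: (44, 50) + (59, 78). λ = (78 - 50)/(59 - 44) ≡ 28/15 mod 79. 15⁻¹ ≡ 58 (mod 79), so λ ≡ 44.
  x = λ² - 44 - 59 = 1936 - 103 ≡ 16; y = λ·(44 - 16) - 50 ≡ 76. → (16, 76)
4G: (16, 76) + (59, 78). λ = (78 - 76)/(59 - 16) ≡ 2/43 mod 79. 43⁻¹ ≡ 68 (mod 79) since 43·68 = 2924 ≡ 1, so λ ≡ 57.
  x = λ² - 16 - 59 = 3249 - 75 ≡ 14; y = λ·(16 - 14) - 76 ≡ 38. → (14, 38)
5G: (14, 38) + (59, 78). λ = (78 - 38)/(59 - 14) ≡ 40/45 mod 79. 45⁻¹ ≡ 72 (mod 79) since 45·72 = 3240 ≡ 1, so λ ≡ 36.
  x = λ² - 14 - 59 = 1296 - 73 ≡ 38; y = λ·(14 - 38) - 38 ≡ 46. → (38, 46)
6G: (38, 46) + (59, 78). λ = (78 - 46)/(59 - 38) ≡ 32/21 mod 79. 21⁻¹ ≡ 64 (mod 79), so λ ≡ 73.
  x = λ² - 38 - 59 = 5329 - 97 ≡ 18; y = λ·(38 - 18) - 46 ≡ 71. → (18, 71)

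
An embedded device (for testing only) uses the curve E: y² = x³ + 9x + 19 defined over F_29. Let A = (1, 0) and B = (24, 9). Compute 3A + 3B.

(15, 7)

First 3A:
Repeated addition: build up to 3A.
2A: (1, 0) + (1, 0): same x and y₁ ≡ -y₂, so the sum is O.
3A: O + (1, 0) = (1, 0) (identity).
3A = (1, 0).
Next 3B:
Repeated addition: build up to 3B.
2B: tangent at (24, 9): λ = (3·24² + 9)/(2·9) ≡ 26/18. 18⁻¹ ≡ 21 (mod 29), so λ ≡ 26·21 ≡ 24.
  x = λ² - 24 - 24 = 576 - 48 ≡ 6; y = λ·(24 - 6) - 9 ≡ 17. → (6, 17)
3B: (6, 17) + (24, 9). λ = (9 - 17)/(24 - 6) ≡ 21/18 mod 29. 18⁻¹ ≡ 21 (mod 29) since 18·21 = 378 ≡ 1, so λ ≡ 6.
  x = λ² - 6 - 24 = 36 - 30 ≡ 6; y = λ·(6 - 6) - 17 ≡ 12. → (6, 12)
3B = (6, 12).
Finally 3A + 3B:
(1, 0) + (6, 12). λ = (12 - 0)/(6 - 1) ≡ 12/5 mod 29. 5⁻¹ ≡ 6 (mod 29) since 5·6 = 30 ≡ 1, so λ ≡ 14.
  x = λ² - 1 - 6 = 196 - 7 ≡ 15; y = λ·(1 - 15) - 0 ≡ 7. → (15, 7)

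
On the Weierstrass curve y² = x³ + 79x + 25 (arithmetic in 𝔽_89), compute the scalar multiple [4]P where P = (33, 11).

(27, 6)

Repeated addition: build up to 4P.
2P: tangent at (33, 11): λ = (3·33² + 79)/(2·11) ≡ 53/22. 22⁻¹ ≡ 85 (mod 89), so λ ≡ 53·85 ≡ 55.
  x = λ² - 33 - 33 = 3025 - 66 ≡ 22; y = λ·(33 - 22) - 11 ≡ 60. → (22, 60)
3P: (22, 60) + (33, 11). λ = (11 - 60)/(33 - 22) ≡ 40/11 mod 89. 11⁻¹ ≡ 81 (mod 89) since 11·81 = 891 ≡ 1, so λ ≡ 36.
  x = λ² - 22 - 33 = 1296 - 55 ≡ 84; y = λ·(22 - 84) - 60 ≡ 22. → (84, 22)
4P: (84, 22) + (33, 11). λ = (11 - 22)/(33 - 84) ≡ 78/38 mod 89. 38⁻¹ ≡ 82 (mod 89), so λ ≡ 77.
  x = λ² - 84 - 33 = 5929 - 117 ≡ 27; y = λ·(84 - 27) - 22 ≡ 6. → (27, 6)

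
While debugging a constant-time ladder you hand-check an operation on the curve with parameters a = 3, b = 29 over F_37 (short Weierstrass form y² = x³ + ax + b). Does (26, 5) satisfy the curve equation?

no

y² = 5² ≡ 25; x³ + 3x + 29 = 17683 ≡ 34 (mod 37). 25 ≠ 34.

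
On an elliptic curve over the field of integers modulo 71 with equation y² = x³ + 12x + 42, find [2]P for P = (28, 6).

(58, 48)

tangent at (28, 6): λ = (3·28² + 12)/(2·6) ≡ 21/12. 12⁻¹ ≡ 6 (mod 71), so λ ≡ 21·6 ≡ 55.
  x = λ² - 28 - 28 = 3025 - 56 ≡ 58; y = λ·(28 - 58) - 6 ≡ 48. → (58, 48)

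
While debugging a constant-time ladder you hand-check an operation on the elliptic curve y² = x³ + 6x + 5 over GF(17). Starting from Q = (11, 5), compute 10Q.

Double-and-add on 10 = (1010)₂. Start with Q = (11, 5) for the leading 1-bit.
double: tangent at (11, 5): λ = (3·11² + 6)/(2·5) ≡ 12/10. 10⁻¹ ≡ 12 (mod 17), so λ ≡ 12·12 ≡ 8.
  x = λ² - 11 - 11 = 64 - 22 ≡ 8; y = λ·(11 - 8) - 5 ≡ 2. → (8, 2)
double: tangent at (8, 2): λ = (3·8² + 6)/(2·2) ≡ 11/4. 4⁻¹ ≡ 13 (mod 17), so λ ≡ 11·13 ≡ 7.
  x = λ² - 8 - 8 = 49 - 16 ≡ 16; y = λ·(8 - 16) - 2 ≡ 10. → (16, 10)
add Q: (16, 10) + (11, 5). λ = (5 - 10)/(11 - 16) ≡ 12/12 mod 17. 12⁻¹ ≡ 10 (mod 17), so λ ≡ 1.
  x = λ² - 16 - 11 = 1 - 27 ≡ 8; y = λ·(16 - 8) - 10 ≡ 15. → (8, 15)
double: tangent at (8, 15): λ = (3·8² + 6)/(2·15) ≡ 11/13. 13⁻¹ ≡ 4 (mod 17), so λ ≡ 11·4 ≡ 10.
  x = λ² - 8 - 8 = 100 - 16 ≡ 16; y = λ·(8 - 16) - 15 ≡ 7. → (16, 7)

(16, 7)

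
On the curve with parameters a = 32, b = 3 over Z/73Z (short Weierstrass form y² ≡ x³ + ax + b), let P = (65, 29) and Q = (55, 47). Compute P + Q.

(65, 29) + (55, 47). λ = (47 - 29)/(55 - 65) ≡ 18/63 mod 73. 63⁻¹ ≡ 51 (mod 73) since 63·51 = 3213 ≡ 1, so λ ≡ 42.
  x = λ² - 65 - 55 = 1764 - 120 ≡ 38; y = λ·(65 - 38) - 29 ≡ 10. → (38, 10)

(38, 10)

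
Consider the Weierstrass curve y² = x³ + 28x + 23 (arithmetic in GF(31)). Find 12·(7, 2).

Write Q = (7, 2).
Double-and-add on 12 = (1100)₂. Start with Q = (7, 2) for the leading 1-bit.
double: tangent at (7, 2): λ = (3·7² + 28)/(2·2) ≡ 20/4. 4⁻¹ ≡ 8 (mod 31), so λ ≡ 20·8 ≡ 5.
  x = λ² - 7 - 7 = 25 - 14 ≡ 11; y = λ·(7 - 11) - 2 ≡ 9. → (11, 9)
add Q: (11, 9) + (7, 2). λ = (2 - 9)/(7 - 11) ≡ 24/27 mod 31. 27⁻¹ ≡ 23 (mod 31), so λ ≡ 25.
  x = λ² - 11 - 7 = 625 - 18 ≡ 18; y = λ·(11 - 18) - 9 ≡ 2. → (18, 2)
double: tangent at (18, 2): λ = (3·18² + 28)/(2·2) ≡ 8/4. 4⁻¹ ≡ 8 (mod 31), so λ ≡ 8·8 ≡ 2.
  x = λ² - 18 - 18 = 4 - 36 ≡ 30; y = λ·(18 - 30) - 2 ≡ 5. → (30, 5)
double: tangent at (30, 5): λ = (3·30² + 28)/(2·5) ≡ 0/10. 10⁻¹ ≡ 28 (mod 31), so λ ≡ 0·28 ≡ 0.
  x = λ² - 30 - 30 = 0 - 60 ≡ 2; y = λ·(30 - 2) - 5 ≡ 26. → (2, 26)

(2, 26)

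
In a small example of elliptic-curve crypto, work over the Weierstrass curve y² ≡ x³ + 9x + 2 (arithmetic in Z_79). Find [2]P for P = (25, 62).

(54, 30)

tangent at (25, 62): λ = (3·25² + 9)/(2·62) ≡ 67/45. 45⁻¹ ≡ 72 (mod 79), so λ ≡ 67·72 ≡ 5.
  x = λ² - 25 - 25 = 25 - 50 ≡ 54; y = λ·(25 - 54) - 62 ≡ 30. → (54, 30)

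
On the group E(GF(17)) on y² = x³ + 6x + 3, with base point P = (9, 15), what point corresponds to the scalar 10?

Double-and-add on 10 = (1010)₂. Start with P = (9, 15) for the leading 1-bit.
double: tangent at (9, 15): λ = (3·9² + 6)/(2·15) ≡ 11/13. 13⁻¹ ≡ 4 (mod 17), so λ ≡ 11·4 ≡ 10.
  x = λ² - 9 - 9 = 100 - 18 ≡ 14; y = λ·(9 - 14) - 15 ≡ 3. → (14, 3)
double: tangent at (14, 3): λ = (3·14² + 6)/(2·3) ≡ 16/6. 6⁻¹ ≡ 3 (mod 17) since 6·3 = 18 ≡ 1, so λ ≡ 16·3 ≡ 14.
  x = λ² - 14 - 14 = 196 - 28 ≡ 15; y = λ·(14 - 15) - 3 ≡ 0. → (15, 0)
add P: (15, 0) + (9, 15). λ = (15 - 0)/(9 - 15) ≡ 15/11 mod 17. 11⁻¹ ≡ 14 (mod 17) since 11·14 = 154 ≡ 1, so λ ≡ 6.
  x = λ² - 15 - 9 = 36 - 24 ≡ 12; y = λ·(15 - 12) - 0 ≡ 1. → (12, 1)
double: tangent at (12, 1): λ = (3·12² + 6)/(2·1) ≡ 13/2. 2⁻¹ ≡ 9 (mod 17), so λ ≡ 13·9 ≡ 15.
  x = λ² - 12 - 12 = 225 - 24 ≡ 14; y = λ·(12 - 14) - 1 ≡ 3. → (14, 3)

(14, 3)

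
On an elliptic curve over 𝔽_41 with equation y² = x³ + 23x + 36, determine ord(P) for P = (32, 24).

2P: tangent at (32, 24): λ = (3·32² + 23)/(2·24) ≡ 20/7. 7⁻¹ ≡ 6 (mod 41), so λ ≡ 20·6 ≡ 38.
  x = λ² - 32 - 32 = 1444 - 64 ≡ 27; y = λ·(32 - 27) - 24 ≡ 2. → (27, 2)
3P: (27, 2) + (32, 24). λ = (24 - 2)/(32 - 27) ≡ 22/5 mod 41. 5⁻¹ ≡ 33 (mod 41), so λ ≡ 29.
  x = λ² - 27 - 32 = 841 - 59 ≡ 3; y = λ·(27 - 3) - 2 ≡ 38. → (3, 38)
4P: (3, 38) + (32, 24). λ = (24 - 38)/(32 - 3) ≡ 27/29 mod 41. 29⁻¹ ≡ 17 (mod 41), so λ ≡ 8.
  x = λ² - 3 - 32 = 64 - 35 ≡ 29; y = λ·(3 - 29) - 38 ≡ 0. → (29, 0)
5P: (29, 0) + (32, 24). λ = (24 - 0)/(32 - 29) ≡ 24/3 mod 41. 3⁻¹ ≡ 14 (mod 41), so λ ≡ 8.
  x = λ² - 29 - 32 = 64 - 61 ≡ 3; y = λ·(29 - 3) - 0 ≡ 3. → (3, 3)
6P: (3, 3) + (32, 24). λ = (24 - 3)/(32 - 3) ≡ 21/29 mod 41. 29⁻¹ ≡ 17 (mod 41), so λ ≡ 29.
  x = λ² - 3 - 32 = 841 - 35 ≡ 27; y = λ·(3 - 27) - 3 ≡ 39. → (27, 39)
7P: (27, 39) + (32, 24). λ = (24 - 39)/(32 - 27) ≡ 26/5 mod 41. 5⁻¹ ≡ 33 (mod 41) since 5·33 = 165 ≡ 1, so λ ≡ 38.
  x = λ² - 27 - 32 = 1444 - 59 ≡ 32; y = λ·(27 - 32) - 39 ≡ 17. → (32, 17)
8P: (32, 17) + (32, 24): same x and y₁ ≡ -y₂, so the sum is O.
8P = O, so the order is 8.

8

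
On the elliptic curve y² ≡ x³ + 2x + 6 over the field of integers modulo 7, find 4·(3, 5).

(4, 1)

Write G = (3, 5).
Double-and-add on 4 = (100)₂. Start with G = (3, 5) for the leading 1-bit.
double: tangent at (3, 5): λ = (3·3² + 2)/(2·5) ≡ 1/3. 3⁻¹ ≡ 5 (mod 7) since 3·5 = 15 ≡ 1, so λ ≡ 1·5 ≡ 5.
  x = λ² - 3 - 3 = 25 - 6 ≡ 5; y = λ·(3 - 5) - 5 ≡ 6. → (5, 6)
double: tangent at (5, 6): λ = (3·5² + 2)/(2·6) ≡ 0/5. 5⁻¹ ≡ 3 (mod 7) since 5·3 = 15 ≡ 1, so λ ≡ 0·3 ≡ 0.
  x = λ² - 5 - 5 = 0 - 10 ≡ 4; y = λ·(5 - 4) - 6 ≡ 1. → (4, 1)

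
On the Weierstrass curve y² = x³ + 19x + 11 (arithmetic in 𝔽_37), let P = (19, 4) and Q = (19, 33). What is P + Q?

The two points share x = 19 and their y-coordinates satisfy 4 + 33 ≡ 0 (mod 37), so they are inverses. Their sum is O.

O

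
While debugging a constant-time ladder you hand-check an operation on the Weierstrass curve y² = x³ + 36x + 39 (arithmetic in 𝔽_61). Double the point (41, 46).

tangent at (41, 46): λ = (3·41² + 36)/(2·46) ≡ 16/31. 31⁻¹ ≡ 2 (mod 61) since 31·2 = 62 ≡ 1, so λ ≡ 16·2 ≡ 32.
  x = λ² - 41 - 41 = 1024 - 82 ≡ 27; y = λ·(41 - 27) - 46 ≡ 36. → (27, 36)

(27, 36)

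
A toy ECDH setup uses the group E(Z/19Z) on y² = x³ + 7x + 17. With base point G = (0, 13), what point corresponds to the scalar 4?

(18, 16)

Repeated addition: build up to 4G.
2G: tangent at (0, 13): λ = (3·0² + 7)/(2·13) ≡ 7/7. 7⁻¹ ≡ 11 (mod 19), so λ ≡ 7·11 ≡ 1.
  x = λ² - 0 - 0 = 1 - 0 ≡ 1; y = λ·(0 - 1) - 13 ≡ 5. → (1, 5)
3G: (1, 5) + (0, 13). λ = (13 - 5)/(0 - 1) ≡ 8/18 mod 19. 18⁻¹ ≡ 18 (mod 19), so λ ≡ 11.
  x = λ² - 1 - 0 = 121 - 1 ≡ 6; y = λ·(1 - 6) - 5 ≡ 16. → (6, 16)
4G: (6, 16) + (0, 13). λ = (13 - 16)/(0 - 6) ≡ 16/13 mod 19. 13⁻¹ ≡ 3 (mod 19) since 13·3 = 39 ≡ 1, so λ ≡ 10.
  x = λ² - 6 - 0 = 100 - 6 ≡ 18; y = λ·(6 - 18) - 16 ≡ 16. → (18, 16)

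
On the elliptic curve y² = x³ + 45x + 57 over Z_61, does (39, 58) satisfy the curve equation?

y² = 58² ≡ 9; x³ + 45x + 57 = 61131 ≡ 9 (mod 61). 9 = 9.

yes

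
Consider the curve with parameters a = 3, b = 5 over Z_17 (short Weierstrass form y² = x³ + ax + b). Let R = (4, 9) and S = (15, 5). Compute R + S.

(6, 1)

(4, 9) + (15, 5). λ = (5 - 9)/(15 - 4) ≡ 13/11 mod 17. 11⁻¹ ≡ 14 (mod 17) since 11·14 = 154 ≡ 1, so λ ≡ 12.
  x = λ² - 4 - 15 = 144 - 19 ≡ 6; y = λ·(4 - 6) - 9 ≡ 1. → (6, 1)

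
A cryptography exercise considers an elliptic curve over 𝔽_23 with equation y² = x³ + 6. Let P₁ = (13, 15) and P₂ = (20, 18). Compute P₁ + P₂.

(13, 15) + (20, 18). λ = (18 - 15)/(20 - 13) ≡ 3/7 mod 23. 7⁻¹ ≡ 10 (mod 23), so λ ≡ 7.
  x = λ² - 13 - 20 = 49 - 33 ≡ 16; y = λ·(13 - 16) - 15 ≡ 10. → (16, 10)

(16, 10)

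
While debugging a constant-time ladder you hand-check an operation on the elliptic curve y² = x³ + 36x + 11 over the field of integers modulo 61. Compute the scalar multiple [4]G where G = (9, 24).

(31, 33)

Double-and-add on 4 = (100)₂. Start with G = (9, 24) for the leading 1-bit.
double: tangent at (9, 24): λ = (3·9² + 36)/(2·24) ≡ 35/48. 48⁻¹ ≡ 14 (mod 61), so λ ≡ 35·14 ≡ 2.
  x = λ² - 9 - 9 = 4 - 18 ≡ 47; y = λ·(9 - 47) - 24 ≡ 22. → (47, 22)
double: tangent at (47, 22): λ = (3·47² + 36)/(2·22) ≡ 14/44. 44⁻¹ ≡ 43 (mod 61) since 44·43 = 1892 ≡ 1, so λ ≡ 14·43 ≡ 53.
  x = λ² - 47 - 47 = 2809 - 94 ≡ 31; y = λ·(47 - 31) - 22 ≡ 33. → (31, 33)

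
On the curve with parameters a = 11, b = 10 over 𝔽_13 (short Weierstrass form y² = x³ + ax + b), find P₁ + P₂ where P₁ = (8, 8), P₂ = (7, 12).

(1, 3)

(8, 8) + (7, 12). λ = (12 - 8)/(7 - 8) ≡ 4/12 mod 13. 12⁻¹ ≡ 12 (mod 13), so λ ≡ 9.
  x = λ² - 8 - 7 = 81 - 15 ≡ 1; y = λ·(8 - 1) - 8 ≡ 3. → (1, 3)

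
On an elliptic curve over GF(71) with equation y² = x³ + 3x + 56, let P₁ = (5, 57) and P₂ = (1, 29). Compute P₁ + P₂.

(43, 32)

(5, 57) + (1, 29). λ = (29 - 57)/(1 - 5) ≡ 43/67 mod 71. 67⁻¹ ≡ 53 (mod 71) since 67·53 = 3551 ≡ 1, so λ ≡ 7.
  x = λ² - 5 - 1 = 49 - 6 ≡ 43; y = λ·(5 - 43) - 57 ≡ 32. → (43, 32)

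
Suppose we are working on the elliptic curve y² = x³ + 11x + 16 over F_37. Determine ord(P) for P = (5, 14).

7

2P: tangent at (5, 14): λ = (3·5² + 11)/(2·14) ≡ 12/28. 28⁻¹ ≡ 4 (mod 37) since 28·4 = 112 ≡ 1, so λ ≡ 12·4 ≡ 11.
  x = λ² - 5 - 5 = 121 - 10 ≡ 0; y = λ·(5 - 0) - 14 ≡ 4. → (0, 4)
3P: (0, 4) + (5, 14). λ = (14 - 4)/(5 - 0) ≡ 10/5 mod 37. 5⁻¹ ≡ 15 (mod 37) since 5·15 = 75 ≡ 1, so λ ≡ 2.
  x = λ² - 0 - 5 = 4 - 5 ≡ 36; y = λ·(0 - 36) - 4 ≡ 35. → (36, 35)
4P: (36, 35) + (5, 14). λ = (14 - 35)/(5 - 36) ≡ 16/6 mod 37. 6⁻¹ ≡ 31 (mod 37), so λ ≡ 15.
  x = λ² - 36 - 5 = 225 - 41 ≡ 36; y = λ·(36 - 36) - 35 ≡ 2. → (36, 2)
5P: (36, 2) + (5, 14). λ = (14 - 2)/(5 - 36) ≡ 12/6 mod 37. 6⁻¹ ≡ 31 (mod 37) since 6·31 = 186 ≡ 1, so λ ≡ 2.
  x = λ² - 36 - 5 = 4 - 41 ≡ 0; y = λ·(36 - 0) - 2 ≡ 33. → (0, 33)
6P: (0, 33) + (5, 14). λ = (14 - 33)/(5 - 0) ≡ 18/5 mod 37. 5⁻¹ ≡ 15 (mod 37), so λ ≡ 11.
  x = λ² - 0 - 5 = 121 - 5 ≡ 5; y = λ·(0 - 5) - 33 ≡ 23. → (5, 23)
7P: (5, 23) + (5, 14): same x and y₁ ≡ -y₂, so the sum is O.
7P = O, so the order is 7.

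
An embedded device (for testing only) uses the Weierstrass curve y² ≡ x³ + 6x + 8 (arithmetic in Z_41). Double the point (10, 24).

tangent at (10, 24): λ = (3·10² + 6)/(2·24) ≡ 19/7. 7⁻¹ ≡ 6 (mod 41), so λ ≡ 19·6 ≡ 32.
  x = λ² - 10 - 10 = 1024 - 20 ≡ 20; y = λ·(10 - 20) - 24 ≡ 25. → (20, 25)

(20, 25)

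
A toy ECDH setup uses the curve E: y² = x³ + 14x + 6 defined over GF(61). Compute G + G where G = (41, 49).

(21, 17)

tangent at (41, 49): λ = (3·41² + 14)/(2·49) ≡ 55/37. 37⁻¹ ≡ 33 (mod 61), so λ ≡ 55·33 ≡ 46.
  x = λ² - 41 - 41 = 2116 - 82 ≡ 21; y = λ·(41 - 21) - 49 ≡ 17. → (21, 17)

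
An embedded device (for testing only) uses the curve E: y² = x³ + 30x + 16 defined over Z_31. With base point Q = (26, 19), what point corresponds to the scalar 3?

(1, 27)

Repeated addition: build up to 3Q.
2Q: tangent at (26, 19): λ = (3·26² + 30)/(2·19) ≡ 12/7. 7⁻¹ ≡ 9 (mod 31) since 7·9 = 63 ≡ 1, so λ ≡ 12·9 ≡ 15.
  x = λ² - 26 - 26 = 225 - 52 ≡ 18; y = λ·(26 - 18) - 19 ≡ 8. → (18, 8)
3Q: (18, 8) + (26, 19). λ = (19 - 8)/(26 - 18) ≡ 11/8 mod 31. 8⁻¹ ≡ 4 (mod 31), so λ ≡ 13.
  x = λ² - 18 - 26 = 169 - 44 ≡ 1; y = λ·(18 - 1) - 8 ≡ 27. → (1, 27)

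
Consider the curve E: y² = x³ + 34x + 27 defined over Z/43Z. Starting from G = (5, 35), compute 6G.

O

Repeated addition: build up to 6G.
2G: tangent at (5, 35): λ = (3·5² + 34)/(2·35) ≡ 23/27. 27⁻¹ ≡ 8 (mod 43), so λ ≡ 23·8 ≡ 12.
  x = λ² - 5 - 5 = 144 - 10 ≡ 5; y = λ·(5 - 5) - 35 ≡ 8. → (5, 8)
3G: (5, 8) + (5, 35): same x and y₁ ≡ -y₂, so the sum is the point at infinity.
4G: the point at infinity + (5, 35) = (5, 35) (identity).
5G: tangent at (5, 35): λ = (3·5² + 34)/(2·35) ≡ 23/27. 27⁻¹ ≡ 8 (mod 43), so λ ≡ 23·8 ≡ 12.
  x = λ² - 5 - 5 = 144 - 10 ≡ 5; y = λ·(5 - 5) - 35 ≡ 8. → (5, 8)
6G: (5, 8) + (5, 35): same x and y₁ ≡ -y₂, so the sum is the point at infinity.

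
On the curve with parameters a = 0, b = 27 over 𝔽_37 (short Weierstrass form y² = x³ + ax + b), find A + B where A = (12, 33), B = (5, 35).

(8, 24)

(12, 33) + (5, 35). λ = (35 - 33)/(5 - 12) ≡ 2/30 mod 37. 30⁻¹ ≡ 21 (mod 37), so λ ≡ 5.
  x = λ² - 12 - 5 = 25 - 17 ≡ 8; y = λ·(12 - 8) - 33 ≡ 24. → (8, 24)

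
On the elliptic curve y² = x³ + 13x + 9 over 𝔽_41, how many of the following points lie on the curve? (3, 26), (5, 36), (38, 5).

(3, 26): 26² ≡ 20, rhs ≡ 34 → off.
(5, 36): 36² ≡ 25, rhs ≡ 35 → off.
(38, 5): 5² ≡ 25, rhs ≡ 25 → on.

1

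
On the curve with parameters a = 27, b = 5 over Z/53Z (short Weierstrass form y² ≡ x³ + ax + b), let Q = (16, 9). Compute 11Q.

Double-and-add on 11 = (1011)₂. Start with Q = (16, 9) for the leading 1-bit.
double: tangent at (16, 9): λ = (3·16² + 27)/(2·9) ≡ 0/18. 18⁻¹ ≡ 3 (mod 53) since 18·3 = 54 ≡ 1, so λ ≡ 0·3 ≡ 0.
  x = λ² - 16 - 16 = 0 - 32 ≡ 21; y = λ·(16 - 21) - 9 ≡ 44. → (21, 44)
double: tangent at (21, 44): λ = (3·21² + 27)/(2·44) ≡ 25/35. 35⁻¹ ≡ 50 (mod 53) since 35·50 = 1750 ≡ 1, so λ ≡ 25·50 ≡ 31.
  x = λ² - 21 - 21 = 961 - 42 ≡ 18; y = λ·(21 - 18) - 44 ≡ 49. → (18, 49)
add Q: (18, 49) + (16, 9). λ = (9 - 49)/(16 - 18) ≡ 13/51 mod 53. 51⁻¹ ≡ 26 (mod 53), so λ ≡ 20.
  x = λ² - 18 - 16 = 400 - 34 ≡ 48; y = λ·(18 - 48) - 49 ≡ 40. → (48, 40)
double: tangent at (48, 40): λ = (3·48² + 27)/(2·40) ≡ 49/27. 27⁻¹ ≡ 2 (mod 53), so λ ≡ 49·2 ≡ 45.
  x = λ² - 48 - 48 = 2025 - 96 ≡ 21; y = λ·(48 - 21) - 40 ≡ 9. → (21, 9)
add Q: (21, 9) + (16, 9). λ = (9 - 9)/(16 - 21) ≡ 0/48 mod 53. 48⁻¹ ≡ 21 (mod 53) since 48·21 = 1008 ≡ 1, so λ ≡ 0.
  x = λ² - 21 - 16 = 0 - 37 ≡ 16; y = λ·(21 - 16) - 9 ≡ 44. → (16, 44)

(16, 44)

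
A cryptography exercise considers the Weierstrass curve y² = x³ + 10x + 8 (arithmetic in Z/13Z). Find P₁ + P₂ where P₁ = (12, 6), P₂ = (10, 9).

(12, 6) + (10, 9). λ = (9 - 6)/(10 - 12) ≡ 3/11 mod 13. 11⁻¹ ≡ 6 (mod 13) since 11·6 = 66 ≡ 1, so λ ≡ 5.
  x = λ² - 12 - 10 = 25 - 22 ≡ 3; y = λ·(12 - 3) - 6 ≡ 0. → (3, 0)

(3, 0)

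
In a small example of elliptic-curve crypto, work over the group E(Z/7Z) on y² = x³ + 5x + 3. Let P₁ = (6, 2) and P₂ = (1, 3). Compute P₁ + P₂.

(6, 2) + (1, 3). λ = (3 - 2)/(1 - 6) ≡ 1/2 mod 7. 2⁻¹ ≡ 4 (mod 7) since 2·4 = 8 ≡ 1, so λ ≡ 4.
  x = λ² - 6 - 1 = 16 - 7 ≡ 2; y = λ·(6 - 2) - 2 ≡ 0. → (2, 0)

(2, 0)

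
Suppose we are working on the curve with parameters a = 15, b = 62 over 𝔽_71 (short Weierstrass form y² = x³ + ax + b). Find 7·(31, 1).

Write G = (31, 1).
Double-and-add on 7 = (111)₂. Start with G = (31, 1) for the leading 1-bit.
double: tangent at (31, 1): λ = (3·31² + 15)/(2·1) ≡ 58/2. 2⁻¹ ≡ 36 (mod 71), so λ ≡ 58·36 ≡ 29.
  x = λ² - 31 - 31 = 841 - 62 ≡ 69; y = λ·(31 - 69) - 1 ≡ 33. → (69, 33)
add G: (69, 33) + (31, 1). λ = (1 - 33)/(31 - 69) ≡ 39/33 mod 71. 33⁻¹ ≡ 28 (mod 71) since 33·28 = 924 ≡ 1, so λ ≡ 27.
  x = λ² - 69 - 31 = 729 - 100 ≡ 61; y = λ·(69 - 61) - 33 ≡ 41. → (61, 41)
double: tangent at (61, 41): λ = (3·61² + 15)/(2·41) ≡ 31/11. 11⁻¹ ≡ 13 (mod 71) since 11·13 = 143 ≡ 1, so λ ≡ 31·13 ≡ 48.
  x = λ² - 61 - 61 = 2304 - 122 ≡ 52; y = λ·(61 - 52) - 41 ≡ 36. → (52, 36)
add G: (52, 36) + (31, 1). λ = (1 - 36)/(31 - 52) ≡ 36/50 mod 71. 50⁻¹ ≡ 27 (mod 71), so λ ≡ 49.
  x = λ² - 52 - 31 = 2401 - 83 ≡ 46; y = λ·(52 - 46) - 36 ≡ 45. → (46, 45)

(46, 45)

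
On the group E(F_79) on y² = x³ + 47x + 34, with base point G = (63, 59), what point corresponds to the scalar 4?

(32, 39)

Double-and-add on 4 = (100)₂. Start with G = (63, 59) for the leading 1-bit.
double: tangent at (63, 59): λ = (3·63² + 47)/(2·59) ≡ 25/39. 39⁻¹ ≡ 77 (mod 79), so λ ≡ 25·77 ≡ 29.
  x = λ² - 63 - 63 = 841 - 126 ≡ 4; y = λ·(63 - 4) - 59 ≡ 72. → (4, 72)
double: tangent at (4, 72): λ = (3·4² + 47)/(2·72) ≡ 16/65. 65⁻¹ ≡ 62 (mod 79), so λ ≡ 16·62 ≡ 44.
  x = λ² - 4 - 4 = 1936 - 8 ≡ 32; y = λ·(4 - 32) - 72 ≡ 39. → (32, 39)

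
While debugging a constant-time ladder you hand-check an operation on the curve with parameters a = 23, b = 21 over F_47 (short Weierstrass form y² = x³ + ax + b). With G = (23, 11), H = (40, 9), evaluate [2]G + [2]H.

(20, 31)

First 2G:
Repeated addition: build up to 2G.
2G: tangent at (23, 11): λ = (3·23² + 23)/(2·11) ≡ 12/22. 22⁻¹ ≡ 15 (mod 47), so λ ≡ 12·15 ≡ 39.
  x = λ² - 23 - 23 = 1521 - 46 ≡ 18; y = λ·(23 - 18) - 11 ≡ 43. → (18, 43)
2G = (18, 43).
Next 2H:
Repeated addition: build up to 2H.
2H: tangent at (40, 9): λ = (3·40² + 23)/(2·9) ≡ 29/18. 18⁻¹ ≡ 34 (mod 47) since 18·34 = 612 ≡ 1, so λ ≡ 29·34 ≡ 46.
  x = λ² - 40 - 40 = 2116 - 80 ≡ 15; y = λ·(40 - 15) - 9 ≡ 13. → (15, 13)
2H = (15, 13).
Finally 2G + 2H:
(18, 43) + (15, 13). λ = (13 - 43)/(15 - 18) ≡ 17/44 mod 47. 44⁻¹ ≡ 31 (mod 47), so λ ≡ 10.
  x = λ² - 18 - 15 = 100 - 33 ≡ 20; y = λ·(18 - 20) - 43 ≡ 31. → (20, 31)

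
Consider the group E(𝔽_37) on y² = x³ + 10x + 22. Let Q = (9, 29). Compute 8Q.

Repeated addition: build up to 8Q.
2Q: tangent at (9, 29): λ = (3·9² + 10)/(2·29) ≡ 31/21. 21⁻¹ ≡ 30 (mod 37), so λ ≡ 31·30 ≡ 5.
  x = λ² - 9 - 9 = 25 - 18 ≡ 7; y = λ·(9 - 7) - 29 ≡ 18. → (7, 18)
3Q: (7, 18) + (9, 29). λ = (29 - 18)/(9 - 7) ≡ 11/2 mod 37. 2⁻¹ ≡ 19 (mod 37) since 2·19 = 38 ≡ 1, so λ ≡ 24.
  x = λ² - 7 - 9 = 576 - 16 ≡ 5; y = λ·(7 - 5) - 18 ≡ 30. → (5, 30)
4Q: (5, 30) + (9, 29). λ = (29 - 30)/(9 - 5) ≡ 36/4 mod 37. 4⁻¹ ≡ 28 (mod 37), so λ ≡ 9.
  x = λ² - 5 - 9 = 81 - 14 ≡ 30; y = λ·(5 - 30) - 30 ≡ 4. → (30, 4)
5Q: (30, 4) + (9, 29). λ = (29 - 4)/(9 - 30) ≡ 25/16 mod 37. 16⁻¹ ≡ 7 (mod 37) since 16·7 = 112 ≡ 1, so λ ≡ 27.
  x = λ² - 30 - 9 = 729 - 39 ≡ 24; y = λ·(30 - 24) - 4 ≡ 10. → (24, 10)
6Q: (24, 10) + (9, 29). λ = (29 - 10)/(9 - 24) ≡ 19/22 mod 37. 22⁻¹ ≡ 32 (mod 37) since 22·32 = 704 ≡ 1, so λ ≡ 16.
  x = λ² - 24 - 9 = 256 - 33 ≡ 1; y = λ·(24 - 1) - 10 ≡ 25. → (1, 25)
7Q: (1, 25) + (9, 29). λ = (29 - 25)/(9 - 1) ≡ 4/8 mod 37. 8⁻¹ ≡ 14 (mod 37), so λ ≡ 19.
  x = λ² - 1 - 9 = 361 - 10 ≡ 18; y = λ·(1 - 18) - 25 ≡ 22. → (18, 22)
8Q: (18, 22) + (9, 29). λ = (29 - 22)/(9 - 18) ≡ 7/28 mod 37. 28⁻¹ ≡ 4 (mod 37) since 28·4 = 112 ≡ 1, so λ ≡ 28.
  x = λ² - 18 - 9 = 784 - 27 ≡ 17; y = λ·(18 - 17) - 22 ≡ 6. → (17, 6)

(17, 6)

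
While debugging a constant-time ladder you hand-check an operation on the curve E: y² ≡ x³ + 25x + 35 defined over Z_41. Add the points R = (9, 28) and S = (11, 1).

(29, 37)

(9, 28) + (11, 1). λ = (1 - 28)/(11 - 9) ≡ 14/2 mod 41. 2⁻¹ ≡ 21 (mod 41) since 2·21 = 42 ≡ 1, so λ ≡ 7.
  x = λ² - 9 - 11 = 49 - 20 ≡ 29; y = λ·(9 - 29) - 28 ≡ 37. → (29, 37)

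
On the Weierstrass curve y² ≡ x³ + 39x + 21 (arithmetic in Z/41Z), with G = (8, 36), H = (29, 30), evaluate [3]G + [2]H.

First 3G:
Repeated addition: build up to 3G.
2G: tangent at (8, 36): λ = (3·8² + 39)/(2·36) ≡ 26/31. 31⁻¹ ≡ 4 (mod 41) since 31·4 = 124 ≡ 1, so λ ≡ 26·4 ≡ 22.
  x = λ² - 8 - 8 = 484 - 16 ≡ 17; y = λ·(8 - 17) - 36 ≡ 12. → (17, 12)
3G: (17, 12) + (8, 36). λ = (36 - 12)/(8 - 17) ≡ 24/32 mod 41. 32⁻¹ ≡ 9 (mod 41), so λ ≡ 11.
  x = λ² - 17 - 8 = 121 - 25 ≡ 14; y = λ·(17 - 14) - 12 ≡ 21. → (14, 21)
3G = (14, 21).
Next 2H:
Repeated addition: build up to 2H.
2H: tangent at (29, 30): λ = (3·29² + 39)/(2·30) ≡ 20/19. 19⁻¹ ≡ 13 (mod 41) since 19·13 = 247 ≡ 1, so λ ≡ 20·13 ≡ 14.
  x = λ² - 29 - 29 = 196 - 58 ≡ 15; y = λ·(29 - 15) - 30 ≡ 2. → (15, 2)
2H = (15, 2).
Finally 3G + 2H:
(14, 21) + (15, 2). λ = (2 - 21)/(15 - 14) ≡ 22/1 mod 41. 1⁻¹ ≡ 1 (mod 41), so λ ≡ 22.
  x = λ² - 14 - 15 = 484 - 29 ≡ 4; y = λ·(14 - 4) - 21 ≡ 35. → (4, 35)

(4, 35)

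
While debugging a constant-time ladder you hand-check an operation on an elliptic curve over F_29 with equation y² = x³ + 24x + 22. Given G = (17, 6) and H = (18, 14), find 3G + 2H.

(16, 23)

First 3G:
Repeated addition: build up to 3G.
2G: tangent at (17, 6): λ = (3·17² + 24)/(2·6) ≡ 21/12. 12⁻¹ ≡ 17 (mod 29), so λ ≡ 21·17 ≡ 9.
  x = λ² - 17 - 17 = 81 - 34 ≡ 18; y = λ·(17 - 18) - 6 ≡ 14. → (18, 14)
3G: (18, 14) + (17, 6). λ = (6 - 14)/(17 - 18) ≡ 21/28 mod 29. 28⁻¹ ≡ 28 (mod 29), so λ ≡ 8.
  x = λ² - 18 - 17 = 64 - 35 ≡ 0; y = λ·(18 - 0) - 14 ≡ 14. → (0, 14)
3G = (0, 14).
Next 2H:
Repeated addition: build up to 2H.
2H: tangent at (18, 14): λ = (3·18² + 24)/(2·14) ≡ 10/28. 28⁻¹ ≡ 28 (mod 29), so λ ≡ 10·28 ≡ 19.
  x = λ² - 18 - 18 = 361 - 36 ≡ 6; y = λ·(18 - 6) - 14 ≡ 11. → (6, 11)
2H = (6, 11).
Finally 3G + 2H:
(0, 14) + (6, 11). λ = (11 - 14)/(6 - 0) ≡ 26/6 mod 29. 6⁻¹ ≡ 5 (mod 29) since 6·5 = 30 ≡ 1, so λ ≡ 14.
  x = λ² - 0 - 6 = 196 - 6 ≡ 16; y = λ·(0 - 16) - 14 ≡ 23. → (16, 23)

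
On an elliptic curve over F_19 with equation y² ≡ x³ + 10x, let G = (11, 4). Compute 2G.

(4, 16)

tangent at (11, 4): λ = (3·11² + 10)/(2·4) ≡ 12/8. 8⁻¹ ≡ 12 (mod 19) since 8·12 = 96 ≡ 1, so λ ≡ 12·12 ≡ 11.
  x = λ² - 11 - 11 = 121 - 22 ≡ 4; y = λ·(11 - 4) - 4 ≡ 16. → (4, 16)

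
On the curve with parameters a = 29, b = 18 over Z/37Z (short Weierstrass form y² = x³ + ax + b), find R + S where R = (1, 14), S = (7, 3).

(1, 14) + (7, 3). λ = (3 - 14)/(7 - 1) ≡ 26/6 mod 37. 6⁻¹ ≡ 31 (mod 37) since 6·31 = 186 ≡ 1, so λ ≡ 29.
  x = λ² - 1 - 7 = 841 - 8 ≡ 19; y = λ·(1 - 19) - 14 ≡ 19. → (19, 19)

(19, 19)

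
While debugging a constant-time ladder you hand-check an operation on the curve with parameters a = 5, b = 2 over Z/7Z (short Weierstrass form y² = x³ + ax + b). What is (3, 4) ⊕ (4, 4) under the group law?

(3, 4) + (4, 4). λ = (4 - 4)/(4 - 3) ≡ 0/1 mod 7. 1⁻¹ ≡ 1 (mod 7), so λ ≡ 0.
  x = λ² - 3 - 4 = 0 - 7 ≡ 0; y = λ·(3 - 0) - 4 ≡ 3. → (0, 3)

(0, 3)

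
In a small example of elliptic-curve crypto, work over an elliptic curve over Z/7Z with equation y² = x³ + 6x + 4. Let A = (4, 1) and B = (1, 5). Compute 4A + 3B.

First 4A:
Repeated addition: build up to 4A.
2A: tangent at (4, 1): λ = (3·4² + 6)/(2·1) ≡ 5/2. 2⁻¹ ≡ 4 (mod 7) since 2·4 = 8 ≡ 1, so λ ≡ 5·4 ≡ 6.
  x = λ² - 4 - 4 = 36 - 8 ≡ 0; y = λ·(4 - 0) - 1 ≡ 2. → (0, 2)
3A: (0, 2) + (4, 1). λ = (1 - 2)/(4 - 0) ≡ 6/4 mod 7. 4⁻¹ ≡ 2 (mod 7), so λ ≡ 5.
  x = λ² - 0 - 4 = 25 - 4 ≡ 0; y = λ·(0 - 0) - 2 ≡ 5. → (0, 5)
4A: (0, 5) + (4, 1). λ = (1 - 5)/(4 - 0) ≡ 3/4 mod 7. 4⁻¹ ≡ 2 (mod 7), so λ ≡ 6.
  x = λ² - 0 - 4 = 36 - 4 ≡ 4; y = λ·(0 - 4) - 5 ≡ 6. → (4, 6)
4A = (4, 6).
Next 3B:
Repeated addition: build up to 3B.
2B: tangent at (1, 5): λ = (3·1² + 6)/(2·5) ≡ 2/3. 3⁻¹ ≡ 5 (mod 7) since 3·5 = 15 ≡ 1, so λ ≡ 2·5 ≡ 3.
  x = λ² - 1 - 1 = 9 - 2 ≡ 0; y = λ·(1 - 0) - 5 ≡ 5. → (0, 5)
3B: (0, 5) + (1, 5). λ = (5 - 5)/(1 - 0) ≡ 0/1 mod 7. 1⁻¹ ≡ 1 (mod 7) since 1·1 = 1 ≡ 1, so λ ≡ 0.
  x = λ² - 0 - 1 = 0 - 1 ≡ 6; y = λ·(0 - 6) - 5 ≡ 2. → (6, 2)
3B = (6, 2).
Finally 4A + 3B:
(4, 6) + (6, 2). λ = (2 - 6)/(6 - 4) ≡ 3/2 mod 7. 2⁻¹ ≡ 4 (mod 7), so λ ≡ 5.
  x = λ² - 4 - 6 = 25 - 10 ≡ 1; y = λ·(4 - 1) - 6 ≡ 2. → (1, 2)

(1, 2)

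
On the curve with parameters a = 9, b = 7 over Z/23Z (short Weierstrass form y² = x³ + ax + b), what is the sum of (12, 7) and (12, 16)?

The two points share x = 12 and their y-coordinates satisfy 7 + 16 ≡ 0 (mod 23), so they are inverses. Their sum is O.

O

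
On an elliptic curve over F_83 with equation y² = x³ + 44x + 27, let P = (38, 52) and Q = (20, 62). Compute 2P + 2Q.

(59, 2)

First 2P:
Repeated addition: build up to 2P.
2P: tangent at (38, 52): λ = (3·38² + 44)/(2·52) ≡ 60/21. 21⁻¹ ≡ 4 (mod 83), so λ ≡ 60·4 ≡ 74.
  x = λ² - 38 - 38 = 5476 - 76 ≡ 5; y = λ·(38 - 5) - 52 ≡ 66. → (5, 66)
2P = (5, 66).
Next 2Q:
Repeated addition: build up to 2Q.
2Q: tangent at (20, 62): λ = (3·20² + 44)/(2·62) ≡ 82/41. 41⁻¹ ≡ 81 (mod 83), so λ ≡ 82·81 ≡ 2.
  x = λ² - 20 - 20 = 4 - 40 ≡ 47; y = λ·(20 - 47) - 62 ≡ 50. → (47, 50)
2Q = (47, 50).
Finally 2P + 2Q:
(5, 66) + (47, 50). λ = (50 - 66)/(47 - 5) ≡ 67/42 mod 83. 42⁻¹ ≡ 2 (mod 83), so λ ≡ 51.
  x = λ² - 5 - 47 = 2601 - 52 ≡ 59; y = λ·(5 - 59) - 66 ≡ 2. → (59, 2)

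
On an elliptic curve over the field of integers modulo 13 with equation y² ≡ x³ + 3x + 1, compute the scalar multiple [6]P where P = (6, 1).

Double-and-add on 6 = (110)₂. Start with P = (6, 1) for the leading 1-bit.
double: tangent at (6, 1): λ = (3·6² + 3)/(2·1) ≡ 7/2. 2⁻¹ ≡ 7 (mod 13) since 2·7 = 14 ≡ 1, so λ ≡ 7·7 ≡ 10.
  x = λ² - 6 - 6 = 100 - 12 ≡ 10; y = λ·(6 - 10) - 1 ≡ 11. → (10, 11)
add P: (10, 11) + (6, 1). λ = (1 - 11)/(6 - 10) ≡ 3/9 mod 13. 9⁻¹ ≡ 3 (mod 13) since 9·3 = 27 ≡ 1, so λ ≡ 9.
  x = λ² - 10 - 6 = 81 - 16 ≡ 0; y = λ·(10 - 0) - 11 ≡ 1. → (0, 1)
double: tangent at (0, 1): λ = (3·0² + 3)/(2·1) ≡ 3/2. 2⁻¹ ≡ 7 (mod 13), so λ ≡ 3·7 ≡ 8.
  x = λ² - 0 - 0 = 64 - 0 ≡ 12; y = λ·(0 - 12) - 1 ≡ 7. → (12, 7)

(12, 7)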